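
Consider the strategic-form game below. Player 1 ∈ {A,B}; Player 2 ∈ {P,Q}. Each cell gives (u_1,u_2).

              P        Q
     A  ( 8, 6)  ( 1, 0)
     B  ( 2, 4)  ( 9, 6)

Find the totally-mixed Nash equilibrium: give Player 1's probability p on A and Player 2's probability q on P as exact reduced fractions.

p=1/4, q=4/7

P1 indiff ⇒ q·8+(1-q)·1 = q·2+(1-q)·9 ⇒ q(6) = (1-q)(8) ⇒ q = 4/7
P2 indiff ⇒ p·6+(1-p)·4 = p·0+(1-p)·6 ⇒ p(6) = (1-p)(2) ⇒ p = 1/4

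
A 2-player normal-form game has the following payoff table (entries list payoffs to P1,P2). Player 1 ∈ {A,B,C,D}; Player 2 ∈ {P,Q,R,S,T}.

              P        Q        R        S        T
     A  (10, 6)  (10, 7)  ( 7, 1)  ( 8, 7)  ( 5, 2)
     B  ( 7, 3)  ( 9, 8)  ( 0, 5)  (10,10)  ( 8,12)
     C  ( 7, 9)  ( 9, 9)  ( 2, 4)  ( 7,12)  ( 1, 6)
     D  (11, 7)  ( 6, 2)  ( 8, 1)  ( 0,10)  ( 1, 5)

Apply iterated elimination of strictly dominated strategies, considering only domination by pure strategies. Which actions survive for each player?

P1 drop C (A beats it: P:10>7 Q:10>9 R:7>2 S:8>7 T:5>1)
P2 drop P (S beats it: A:7>6 B:10>3 D:10>7)
P2 drop R (Q beats it: A:7>1 B:8>5 D:2>1)
P1 drop D (A beats it: Q:10>6 S:8>0 T:5>1)
P1→{A,B} P2→{Q,S,T}

Remaining: P1:{A,B} P2:{Q,S,T}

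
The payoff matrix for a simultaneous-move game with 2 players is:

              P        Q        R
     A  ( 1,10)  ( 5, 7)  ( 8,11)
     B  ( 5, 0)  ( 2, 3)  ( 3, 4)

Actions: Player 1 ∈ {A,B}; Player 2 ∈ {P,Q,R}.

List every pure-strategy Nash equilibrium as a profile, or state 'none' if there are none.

NE set: (A,R)

(A,P): not NE [P1→B gives 5>1; P2→R gives 11>10]
(A,Q): not NE [P2→R gives 11>7]
(A,R): NE
(B,P): not NE [P2→R gives 4>0]
(B,Q): not NE [P1→A gives 5>2; P2→R gives 4>3]
(B,R): not NE [P1→A gives 8>3]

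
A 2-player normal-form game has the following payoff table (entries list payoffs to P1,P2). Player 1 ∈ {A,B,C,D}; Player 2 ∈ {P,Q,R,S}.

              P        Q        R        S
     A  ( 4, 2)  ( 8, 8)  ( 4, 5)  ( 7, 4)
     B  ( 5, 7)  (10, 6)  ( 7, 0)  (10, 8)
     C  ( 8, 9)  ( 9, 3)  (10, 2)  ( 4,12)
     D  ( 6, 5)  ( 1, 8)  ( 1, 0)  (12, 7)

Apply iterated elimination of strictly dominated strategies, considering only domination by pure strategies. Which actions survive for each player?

Remaining: P1:{B,D} P2:{Q,S}

P1 drop A (B beats it: P:5>4 Q:10>8 R:7>4 S:10>7)
P2 drop P (S beats it: B:8>7 C:12>9 D:7>5)
P2 drop R (Q beats it: B:6>0 C:3>2 D:8>0)
P1 drop C (B beats it: Q:10>9 S:10>4)
P1→{B,D} P2→{Q,S}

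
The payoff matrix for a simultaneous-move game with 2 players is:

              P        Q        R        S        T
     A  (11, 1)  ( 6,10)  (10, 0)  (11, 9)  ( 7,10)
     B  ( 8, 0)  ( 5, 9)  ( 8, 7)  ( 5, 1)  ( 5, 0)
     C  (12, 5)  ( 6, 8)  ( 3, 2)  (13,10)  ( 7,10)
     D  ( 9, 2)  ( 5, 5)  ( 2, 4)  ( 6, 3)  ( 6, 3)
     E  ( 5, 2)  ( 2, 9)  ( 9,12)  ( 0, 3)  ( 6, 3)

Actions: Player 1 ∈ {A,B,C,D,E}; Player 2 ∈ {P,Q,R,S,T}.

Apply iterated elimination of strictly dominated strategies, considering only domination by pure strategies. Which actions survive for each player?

IESDS → P1:{A,C} P2:{Q,S,T}

P1 drop B (A beats it: P:11>8 Q:6>5 R:10>8 S:11>5 T:7>5)
P1 drop D (A beats it: P:11>9 Q:6>5 R:10>2 S:11>6 T:7>6)
P1 drop E (A beats it: P:11>5 Q:6>2 R:10>9 S:11>0 T:7>6)
P2 drop P (Q beats it: A:10>1 C:8>5)
P2 drop R (Q beats it: A:10>0 C:8>2)
P1→{A,C} P2→{Q,S,T}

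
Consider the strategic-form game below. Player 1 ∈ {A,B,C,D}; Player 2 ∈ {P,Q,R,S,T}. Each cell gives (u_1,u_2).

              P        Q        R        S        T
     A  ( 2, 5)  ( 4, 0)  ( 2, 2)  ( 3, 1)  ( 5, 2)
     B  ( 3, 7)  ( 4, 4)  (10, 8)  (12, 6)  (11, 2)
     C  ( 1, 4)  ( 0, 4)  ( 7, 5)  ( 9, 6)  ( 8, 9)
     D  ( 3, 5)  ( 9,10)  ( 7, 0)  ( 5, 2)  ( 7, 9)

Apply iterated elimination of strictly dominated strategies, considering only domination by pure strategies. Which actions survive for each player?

Survivors P1:{B,D} P2:{P,Q,R}

P1 drop A (D beats it: P:3>2 Q:9>4 R:7>2 S:5>3 T:7>5)
P1 drop C (B beats it: P:3>1 Q:4>0 R:10>7 S:12>9 T:11>8)
P2 drop S (P beats it: B:7>6 D:5>2)
P2 drop T (Q beats it: B:4>2 D:10>9)
P1→{B,D} P2→{P,Q,R}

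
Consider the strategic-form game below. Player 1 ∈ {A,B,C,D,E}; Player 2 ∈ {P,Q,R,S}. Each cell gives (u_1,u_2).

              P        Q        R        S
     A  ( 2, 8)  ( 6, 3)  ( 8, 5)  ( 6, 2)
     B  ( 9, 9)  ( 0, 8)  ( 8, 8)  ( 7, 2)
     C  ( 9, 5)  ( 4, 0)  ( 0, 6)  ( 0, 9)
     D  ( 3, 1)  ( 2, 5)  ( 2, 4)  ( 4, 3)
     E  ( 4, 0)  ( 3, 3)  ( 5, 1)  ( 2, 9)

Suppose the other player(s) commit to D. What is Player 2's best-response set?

argmax u_2 = {Q}

u_2(P vs D) = 1
u_2(Q vs D) = 5
u_2(R vs D) = 4
u_2(S vs D) = 3
max payoff 5 at {Q}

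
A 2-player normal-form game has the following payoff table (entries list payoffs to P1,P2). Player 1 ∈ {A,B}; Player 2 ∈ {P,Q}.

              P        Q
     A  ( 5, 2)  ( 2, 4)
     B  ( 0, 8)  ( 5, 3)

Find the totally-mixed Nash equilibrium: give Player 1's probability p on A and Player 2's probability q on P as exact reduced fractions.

P1 indiff ⇒ q·5+(1-q)·2 = q·0+(1-q)·5 ⇒ q(5) = (1-q)(3) ⇒ q = 3/8
P2 indiff ⇒ p·2+(1-p)·8 = p·4+(1-p)·3 ⇒ p(-2) = (1-p)(-5) ⇒ p = 5/7

P1 mixes 5/7 on A; P2 mixes 3/8 on P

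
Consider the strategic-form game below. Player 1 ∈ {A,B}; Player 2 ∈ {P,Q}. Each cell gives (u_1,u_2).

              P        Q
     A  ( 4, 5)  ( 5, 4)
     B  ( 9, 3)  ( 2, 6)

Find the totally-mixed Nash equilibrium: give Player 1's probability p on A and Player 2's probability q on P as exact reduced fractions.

P1 indiff ⇒ q·4+(1-q)·5 = q·9+(1-q)·2 ⇒ q(-5) = (1-q)(-3) ⇒ q = 3/8
P2 indiff ⇒ p·5+(1-p)·3 = p·4+(1-p)·6 ⇒ p(1) = (1-p)(3) ⇒ p = 3/4

(p,q) = (3/4, 3/8)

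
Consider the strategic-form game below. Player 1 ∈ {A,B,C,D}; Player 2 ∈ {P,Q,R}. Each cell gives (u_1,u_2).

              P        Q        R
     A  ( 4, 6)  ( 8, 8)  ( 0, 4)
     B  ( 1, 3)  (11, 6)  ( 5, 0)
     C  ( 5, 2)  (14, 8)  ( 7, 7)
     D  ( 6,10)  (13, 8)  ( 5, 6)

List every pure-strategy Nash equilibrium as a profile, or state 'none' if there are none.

NE set: (C,Q), (D,P)

(A,P): not NE [P1→D gives 6>4; P2→Q gives 8>6]
(A,Q): not NE [P1→C gives 14>8]
(A,R): not NE [P1→C gives 7>0; P2→Q gives 8>4]
(B,P): not NE [P1→D gives 6>1; P2→Q gives 6>3]
(B,Q): not NE [P1→C gives 14>11]
(B,R): not NE [P1→C gives 7>5; P2→Q gives 6>0]
(C,P): not NE [P1→D gives 6>5; P2→Q gives 8>2]
(C,Q): NE
(C,R): not NE [P2→Q gives 8>7]
(D,P): NE
(D,Q): not NE [P1→C gives 14>13; P2→P gives 10>8]
(D,R): not NE [P1→C gives 7>5; P2→P gives 10>6]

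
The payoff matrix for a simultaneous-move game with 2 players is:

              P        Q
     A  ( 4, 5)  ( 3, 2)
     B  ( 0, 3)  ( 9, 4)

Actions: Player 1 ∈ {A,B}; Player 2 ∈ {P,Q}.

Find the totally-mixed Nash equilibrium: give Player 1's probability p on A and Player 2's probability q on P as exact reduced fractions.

(p,q) = (1/4, 3/5)

P1 indiff ⇒ q·4+(1-q)·3 = q·0+(1-q)·9 ⇒ q(4) = (1-q)(6) ⇒ q = 3/5
P2 indiff ⇒ p·5+(1-p)·3 = p·2+(1-p)·4 ⇒ p(3) = (1-p)(1) ⇒ p = 1/4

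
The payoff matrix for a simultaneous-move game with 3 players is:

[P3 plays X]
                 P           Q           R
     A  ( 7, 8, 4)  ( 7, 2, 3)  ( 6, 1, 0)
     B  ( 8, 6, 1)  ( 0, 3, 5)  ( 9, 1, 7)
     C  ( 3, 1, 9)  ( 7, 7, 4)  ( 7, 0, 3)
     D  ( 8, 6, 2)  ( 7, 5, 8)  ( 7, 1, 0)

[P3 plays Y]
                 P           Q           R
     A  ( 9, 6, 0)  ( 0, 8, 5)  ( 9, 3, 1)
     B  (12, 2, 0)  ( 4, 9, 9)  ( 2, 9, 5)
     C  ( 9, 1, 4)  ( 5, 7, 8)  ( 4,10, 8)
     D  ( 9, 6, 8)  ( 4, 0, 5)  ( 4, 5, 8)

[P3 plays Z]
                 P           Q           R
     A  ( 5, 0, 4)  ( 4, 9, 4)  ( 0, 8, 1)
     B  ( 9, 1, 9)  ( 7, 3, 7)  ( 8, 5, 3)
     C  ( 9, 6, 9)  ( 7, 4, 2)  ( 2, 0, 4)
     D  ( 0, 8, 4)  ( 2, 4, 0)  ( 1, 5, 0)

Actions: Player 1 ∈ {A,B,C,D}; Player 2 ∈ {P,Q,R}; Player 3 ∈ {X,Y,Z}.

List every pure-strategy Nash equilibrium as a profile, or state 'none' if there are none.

(A,P,X): not NE [P1→D gives 8>7]
(A,P,Y): not NE [P1→B gives 12>9; P2→Q gives 8>6; P3→Z gives 4>0]
(A,P,Z): not NE [P1→C gives 9>5; P2→Q gives 9>0]
(A,Q,X): not NE [P2→P gives 8>2; P3→Y gives 5>3]
(A,Q,Y): not NE [P1→C gives 5>0]
(A,Q,Z): not NE [P1→C gives 7>4; P3→Y gives 5>4]
(A,R,X): not NE [P1→B gives 9>6; P2→P gives 8>1; P3→Z gives 1>0]
(A,R,Y): not NE [P2→Q gives 8>3]
(A,R,Z): not NE [P1→B gives 8>0; P2→Q gives 9>8]
(B,P,X): not NE [P3→Z gives 9>1]
(B,P,Y): not NE [P2→R gives 9>2; P3→Z gives 9>0]
(B,P,Z): not NE [P2→R gives 5>1]
(B,Q,X): not NE [P1→D gives 7>0; P2→P gives 6>3; P3→Y gives 9>5]
(B,Q,Y): not NE [P1→C gives 5>4]
(B,Q,Z): not NE [P2→R gives 5>3; P3→Y gives 9>7]
(B,R,X): not NE [P2→P gives 6>1]
(B,R,Y): not NE [P1→A gives 9>2; P3→X gives 7>5]
(B,R,Z): not NE [P3→X gives 7>3]
(C,P,X): not NE [P1→D gives 8>3; P2→Q gives 7>1]
(C,P,Y): not NE [P1→B gives 12>9; P2→R gives 10>1; P3→Z gives 9>4]
(C,P,Z): NE
(C,Q,X): not NE [P3→Y gives 8>4]
(C,Q,Y): not NE [P2→R gives 10>7]
(C,Q,Z): not NE [P2→P gives 6>4; P3→Y gives 8>2]
(C,R,X): not NE [P1→B gives 9>7; P2→Q gives 7>0; P3→Y gives 8>3]
(C,R,Y): not NE [P1→A gives 9>4]
(C,R,Z): not NE [P1→B gives 8>2; P2→P gives 6>0; P3→Y gives 8>4]
(D,P,X): not NE [P3→Y gives 8>2]
(D,P,Y): not NE [P1→B gives 12>9]
(D,P,Z): not NE [P1→C gives 9>0; P3→Y gives 8>4]
(D,Q,X): not NE [P2→P gives 6>5]
(D,Q,Y): not NE [P1→C gives 5>4; P2→P gives 6>0; P3→X gives 8>5]
(D,Q,Z): not NE [P1→C gives 7>2; P2→P gives 8>4; P3→X gives 8>0]
(D,R,X): not NE [P1→B gives 9>7; P2→P gives 6>1; P3→Y gives 8>0]
(D,R,Y): not NE [P1→A gives 9>4; P2→P gives 6>5]
(D,R,Z): not NE [P1→B gives 8>1; P2→P gives 8>5; P3→Y gives 8>0]

NE set: (C,P,Z)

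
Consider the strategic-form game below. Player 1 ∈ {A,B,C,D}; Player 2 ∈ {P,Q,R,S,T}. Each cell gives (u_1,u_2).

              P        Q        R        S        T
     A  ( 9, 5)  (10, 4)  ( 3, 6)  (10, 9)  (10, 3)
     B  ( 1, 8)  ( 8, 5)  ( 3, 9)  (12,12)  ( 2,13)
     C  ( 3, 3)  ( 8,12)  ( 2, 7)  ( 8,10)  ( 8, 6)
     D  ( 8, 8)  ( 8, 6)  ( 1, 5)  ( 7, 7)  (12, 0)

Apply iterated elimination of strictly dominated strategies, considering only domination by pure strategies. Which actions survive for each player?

Survivors P1:{A,B,D} P2:{P,S,T}

P1 drop C (A beats it: P:9>3 Q:10>8 R:3>2 S:10>8 T:10>8)
P2 drop Q (P beats it: A:5>4 B:8>5 D:8>6)
P2 drop R (S beats it: A:9>6 B:12>9 D:7>5)
P1→{A,B,D} P2→{P,S,T}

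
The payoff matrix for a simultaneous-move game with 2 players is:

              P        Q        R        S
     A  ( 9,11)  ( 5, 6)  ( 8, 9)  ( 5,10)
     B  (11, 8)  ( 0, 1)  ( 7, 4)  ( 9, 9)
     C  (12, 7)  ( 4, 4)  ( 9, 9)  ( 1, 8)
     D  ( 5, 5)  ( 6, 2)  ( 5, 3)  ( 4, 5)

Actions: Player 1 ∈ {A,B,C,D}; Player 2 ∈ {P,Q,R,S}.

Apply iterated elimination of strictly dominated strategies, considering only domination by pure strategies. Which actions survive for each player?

P2 drop Q (P beats it: A:11>6 B:8>1 C:7>4 D:5>2)
P1 drop D (A beats it: P:9>5 R:8>5 S:5>4)
P1→{A,B,C} P2→{P,R,S}

Survivors P1:{A,B,C} P2:{P,R,S}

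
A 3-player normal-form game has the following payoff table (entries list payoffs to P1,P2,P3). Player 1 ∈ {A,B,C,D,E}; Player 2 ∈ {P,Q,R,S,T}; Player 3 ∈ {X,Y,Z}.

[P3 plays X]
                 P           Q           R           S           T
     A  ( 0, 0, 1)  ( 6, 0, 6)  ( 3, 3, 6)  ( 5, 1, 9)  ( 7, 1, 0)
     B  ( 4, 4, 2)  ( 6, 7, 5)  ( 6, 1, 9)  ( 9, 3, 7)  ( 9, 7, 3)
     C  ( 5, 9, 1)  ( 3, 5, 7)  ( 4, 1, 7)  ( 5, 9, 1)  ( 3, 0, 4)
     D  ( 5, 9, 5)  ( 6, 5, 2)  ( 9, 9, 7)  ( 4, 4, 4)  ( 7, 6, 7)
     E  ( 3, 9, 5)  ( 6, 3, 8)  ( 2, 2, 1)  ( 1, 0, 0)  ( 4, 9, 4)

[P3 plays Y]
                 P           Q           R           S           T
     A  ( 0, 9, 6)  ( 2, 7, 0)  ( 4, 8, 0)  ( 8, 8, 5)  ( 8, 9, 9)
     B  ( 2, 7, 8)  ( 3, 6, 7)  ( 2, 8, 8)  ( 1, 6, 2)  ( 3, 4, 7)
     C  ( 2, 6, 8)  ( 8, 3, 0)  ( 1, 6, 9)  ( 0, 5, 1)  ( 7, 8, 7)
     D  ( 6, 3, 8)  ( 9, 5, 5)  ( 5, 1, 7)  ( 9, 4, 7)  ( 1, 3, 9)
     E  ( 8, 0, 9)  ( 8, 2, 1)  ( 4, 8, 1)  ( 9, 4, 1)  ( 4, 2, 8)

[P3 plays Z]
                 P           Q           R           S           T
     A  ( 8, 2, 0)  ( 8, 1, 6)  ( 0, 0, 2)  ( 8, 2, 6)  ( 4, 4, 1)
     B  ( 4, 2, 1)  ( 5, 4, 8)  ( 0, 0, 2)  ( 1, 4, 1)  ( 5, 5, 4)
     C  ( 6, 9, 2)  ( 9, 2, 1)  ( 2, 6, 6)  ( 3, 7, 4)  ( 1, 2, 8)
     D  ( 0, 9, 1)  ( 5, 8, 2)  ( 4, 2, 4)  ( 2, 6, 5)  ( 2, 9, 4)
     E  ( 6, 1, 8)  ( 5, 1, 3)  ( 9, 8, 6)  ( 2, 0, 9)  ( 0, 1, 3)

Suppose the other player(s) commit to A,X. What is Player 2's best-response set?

u_2(P vs A,X) = 0
u_2(Q vs A,X) = 0
u_2(R vs A,X) = 3
u_2(S vs A,X) = 1
u_2(T vs A,X) = 1
max payoff 3 at {R}

argmax u_2 = {R}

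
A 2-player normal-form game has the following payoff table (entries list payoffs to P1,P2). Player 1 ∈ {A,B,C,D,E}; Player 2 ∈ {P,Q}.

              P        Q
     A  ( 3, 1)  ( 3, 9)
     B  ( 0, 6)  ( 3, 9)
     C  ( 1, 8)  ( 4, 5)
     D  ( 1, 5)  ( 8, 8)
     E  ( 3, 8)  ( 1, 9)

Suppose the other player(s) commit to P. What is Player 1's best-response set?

BR_1 = {A,E}

u_1(A vs P) = 3
u_1(B vs P) = 0
u_1(C vs P) = 1
u_1(D vs P) = 1
u_1(E vs P) = 3
max payoff 3 at {A,E}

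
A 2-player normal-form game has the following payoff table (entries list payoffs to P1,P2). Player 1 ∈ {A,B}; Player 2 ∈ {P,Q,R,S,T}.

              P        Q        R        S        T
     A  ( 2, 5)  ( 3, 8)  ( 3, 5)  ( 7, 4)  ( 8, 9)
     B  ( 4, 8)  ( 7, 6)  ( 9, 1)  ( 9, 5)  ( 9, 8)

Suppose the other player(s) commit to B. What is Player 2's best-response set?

BR_2 = {P,T}

u_2(P vs B) = 8
u_2(Q vs B) = 6
u_2(R vs B) = 1
u_2(S vs B) = 5
u_2(T vs B) = 8
max payoff 8 at {P,T}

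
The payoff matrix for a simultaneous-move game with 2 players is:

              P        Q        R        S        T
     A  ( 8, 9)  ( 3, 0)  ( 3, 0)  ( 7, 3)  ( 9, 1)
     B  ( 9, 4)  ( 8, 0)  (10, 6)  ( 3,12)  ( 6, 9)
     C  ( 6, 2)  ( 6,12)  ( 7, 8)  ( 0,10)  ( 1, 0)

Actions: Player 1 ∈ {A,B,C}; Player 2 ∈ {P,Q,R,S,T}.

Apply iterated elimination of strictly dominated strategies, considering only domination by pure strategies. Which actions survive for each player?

Survivors P1:{A,B} P2:{P,S}

P1 drop C (B beats it: P:9>6 Q:8>6 R:10>7 S:3>0 T:6>1)
P2 drop Q (P beats it: A:9>0 B:4>0)
P2 drop R (S beats it: A:3>0 B:12>6)
P2 drop T (S beats it: A:3>1 B:12>9)
P1→{A,B} P2→{P,S}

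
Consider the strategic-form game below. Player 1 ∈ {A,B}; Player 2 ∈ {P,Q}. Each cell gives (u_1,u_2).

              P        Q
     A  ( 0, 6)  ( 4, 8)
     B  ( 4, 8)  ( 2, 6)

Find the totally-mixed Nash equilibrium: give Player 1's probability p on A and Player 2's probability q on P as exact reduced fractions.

p=1/2, q=1/3

P1 indiff ⇒ q·0+(1-q)·4 = q·4+(1-q)·2 ⇒ q(-4) = (1-q)(-2) ⇒ q = 1/3
P2 indiff ⇒ p·6+(1-p)·8 = p·8+(1-p)·6 ⇒ p(-2) = (1-p)(-2) ⇒ p = 1/2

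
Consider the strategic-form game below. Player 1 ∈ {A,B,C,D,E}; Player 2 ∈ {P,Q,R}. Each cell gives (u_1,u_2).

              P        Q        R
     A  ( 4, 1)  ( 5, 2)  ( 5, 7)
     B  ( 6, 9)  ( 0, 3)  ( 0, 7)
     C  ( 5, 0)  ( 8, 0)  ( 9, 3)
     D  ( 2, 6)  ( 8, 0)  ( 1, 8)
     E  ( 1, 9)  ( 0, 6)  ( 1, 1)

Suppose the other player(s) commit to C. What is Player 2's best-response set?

u_2(P vs C) = 0
u_2(Q vs C) = 0
u_2(R vs C) = 3
max payoff 3 at {R}

P2 best: {R}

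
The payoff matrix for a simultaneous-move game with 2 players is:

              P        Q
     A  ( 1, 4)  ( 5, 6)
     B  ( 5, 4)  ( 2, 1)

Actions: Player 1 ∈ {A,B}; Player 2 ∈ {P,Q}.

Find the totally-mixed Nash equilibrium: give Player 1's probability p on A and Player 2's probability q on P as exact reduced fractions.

P1 mixes 3/5 on A; P2 mixes 3/7 on P

P1 indiff ⇒ q·1+(1-q)·5 = q·5+(1-q)·2 ⇒ q(-4) = (1-q)(-3) ⇒ q = 3/7
P2 indiff ⇒ p·4+(1-p)·4 = p·6+(1-p)·1 ⇒ p(-2) = (1-p)(-3) ⇒ p = 3/5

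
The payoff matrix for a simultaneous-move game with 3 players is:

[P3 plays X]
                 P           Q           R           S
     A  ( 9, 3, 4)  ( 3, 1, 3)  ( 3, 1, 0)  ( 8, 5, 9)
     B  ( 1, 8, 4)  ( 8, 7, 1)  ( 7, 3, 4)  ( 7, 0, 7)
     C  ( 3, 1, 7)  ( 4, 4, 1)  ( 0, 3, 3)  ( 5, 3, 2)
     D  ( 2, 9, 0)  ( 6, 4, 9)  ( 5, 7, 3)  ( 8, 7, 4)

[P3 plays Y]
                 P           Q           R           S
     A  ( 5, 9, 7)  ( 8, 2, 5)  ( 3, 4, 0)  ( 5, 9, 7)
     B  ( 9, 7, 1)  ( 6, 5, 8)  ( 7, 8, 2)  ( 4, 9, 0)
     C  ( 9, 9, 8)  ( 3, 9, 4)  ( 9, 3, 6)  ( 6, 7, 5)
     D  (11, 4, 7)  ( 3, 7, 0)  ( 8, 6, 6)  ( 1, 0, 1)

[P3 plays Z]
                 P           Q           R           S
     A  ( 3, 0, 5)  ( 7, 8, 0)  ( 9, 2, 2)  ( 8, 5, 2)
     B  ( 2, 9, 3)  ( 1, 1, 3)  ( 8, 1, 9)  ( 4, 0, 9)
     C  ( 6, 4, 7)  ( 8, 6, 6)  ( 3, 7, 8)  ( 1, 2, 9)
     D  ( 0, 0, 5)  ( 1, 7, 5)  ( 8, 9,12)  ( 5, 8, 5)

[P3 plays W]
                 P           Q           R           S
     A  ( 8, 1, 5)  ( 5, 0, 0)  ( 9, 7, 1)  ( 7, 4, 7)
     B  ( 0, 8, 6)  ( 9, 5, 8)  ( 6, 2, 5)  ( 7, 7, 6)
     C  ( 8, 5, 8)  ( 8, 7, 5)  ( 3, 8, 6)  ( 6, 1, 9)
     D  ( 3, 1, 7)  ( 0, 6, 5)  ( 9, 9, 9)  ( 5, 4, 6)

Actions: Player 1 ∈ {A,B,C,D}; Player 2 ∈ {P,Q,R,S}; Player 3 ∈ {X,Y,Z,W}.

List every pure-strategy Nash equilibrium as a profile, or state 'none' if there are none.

(A,P,X): not NE [P2→S gives 5>3; P3→Y gives 7>4]
(A,P,Y): not NE [P1→D gives 11>5]
(A,P,Z): not NE [P1→C gives 6>3; P2→Q gives 8>0; P3→Y gives 7>5]
(A,P,W): not NE [P2→R gives 7>1; P3→Y gives 7>5]
(A,Q,X): not NE [P1→B gives 8>3; P2→S gives 5>1; P3→Y gives 5>3]
(A,Q,Y): not NE [P2→S gives 9>2]
(A,Q,Z): not NE [P1→C gives 8>7; P3→Y gives 5>0]
(A,Q,W): not NE [P1→B gives 9>5; P2→R gives 7>0; P3→Y gives 5>0]
(A,R,X): not NE [P1→B gives 7>3; P2→S gives 5>1; P3→Z gives 2>0]
(A,R,Y): not NE [P1→C gives 9>3; P2→S gives 9>4; P3→Z gives 2>0]
(A,R,Z): not NE [P2→Q gives 8>2]
(A,R,W): not NE [P3→Z gives 2>1]
(A,S,X): NE
(A,S,Y): not NE [P1→C gives 6>5; P3→X gives 9>7]
(A,S,Z): not NE [P2→Q gives 8>5; P3→X gives 9>2]
(A,S,W): not NE [P2→R gives 7>4; P3→X gives 9>7]
(B,P,X): not NE [P1→A gives 9>1; P3→W gives 6>4]
(B,P,Y): not NE [P1→D gives 11>9; P2→S gives 9>7; P3→W gives 6>1]
(B,P,Z): not NE [P1→C gives 6>2; P3→W gives 6>3]
(B,P,W): not NE [P1→C gives 8>0]
(B,Q,X): not NE [P2→P gives 8>7; P3→W gives 8>1]
(B,Q,Y): not NE [P1→A gives 8>6; P2→S gives 9>5]
(B,Q,Z): not NE [P1→C gives 8>1; P2→P gives 9>1; P3→W gives 8>3]
(B,Q,W): not NE [P2→P gives 8>5]
(B,R,X): not NE [P2→P gives 8>3; P3→Z gives 9>4]
(B,R,Y): not NE [P1→C gives 9>7; P2→S gives 9>8; P3→Z gives 9>2]
(B,R,Z): not NE [P1→A gives 9>8; P2→P gives 9>1]
(B,R,W): not NE [P1→D gives 9>6; P2→P gives 8>2; P3→Z gives 9>5]
(B,S,X): not NE [P1→D gives 8>7; P2→P gives 8>0; P3→Z gives 9>7]
(B,S,Y): not NE [P1→C gives 6>4; P3→Z gives 9>0]
(B,S,Z): not NE [P1→A gives 8>4; P2→P gives 9>0]
(B,S,W): not NE [P2→P gives 8>7; P3→Z gives 9>6]
(C,P,X): not NE [P1→A gives 9>3; P2→Q gives 4>1; P3→W gives 8>7]
(C,P,Y): not NE [P1→D gives 11>9]
(C,P,Z): not NE [P2→R gives 7>4; P3→W gives 8>7]
(C,P,W): not NE [P2→R gives 8>5]
(C,Q,X): not NE [P1→B gives 8>4; P3→Z gives 6>1]
(C,Q,Y): not NE [P1→A gives 8>3; P3→Z gives 6>4]
(C,Q,Z): not NE [P2→R gives 7>6]
(C,Q,W): not NE [P1→B gives 9>8; P2→R gives 8>7; P3→Z gives 6>5]
(C,R,X): not NE [P1→B gives 7>0; P2→Q gives 4>3; P3→Z gives 8>3]
(C,R,Y): not NE [P2→Q gives 9>3; P3→Z gives 8>6]
(C,R,Z): not NE [P1→A gives 9>3]
(C,R,W): not NE [P1→D gives 9>3; P3→Z gives 8>6]
(C,S,X): not NE [P1→D gives 8>5; P2→Q gives 4>3; P3→W gives 9>2]
(C,S,Y): not NE [P2→Q gives 9>7; P3→W gives 9>5]
(C,S,Z): not NE [P1→A gives 8>1; P2→R gives 7>2]
(C,S,W): not NE [P1→B gives 7>6; P2→R gives 8>1]
(D,P,X): not NE [P1→A gives 9>2; P3→W gives 7>0]
(D,P,Y): not NE [P2→Q gives 7>4]
(D,P,Z): not NE [P1→C gives 6>0; P2→R gives 9>0; P3→W gives 7>5]
(D,P,W): not NE [P1→C gives 8>3; P2→R gives 9>1]
(D,Q,X): not NE [P1→B gives 8>6; P2→P gives 9>4]
(D,Q,Y): not NE [P1→A gives 8>3; P3→X gives 9>0]
(D,Q,Z): not NE [P1→C gives 8>1; P2→R gives 9>7; P3→X gives 9>5]
(D,Q,W): not NE [P1→B gives 9>0; P2→R gives 9>6; P3→X gives 9>5]
(D,R,X): not NE [P1→B gives 7>5; P2→P gives 9>7; P3→Z gives 12>3]
(D,R,Y): not NE [P1→C gives 9>8; P2→Q gives 7>6; P3→Z gives 12>6]
(D,R,Z): not NE [P1→A gives 9>8]
(D,R,W): not NE [P3→Z gives 12>9]
(D,S,X): not NE [P2→P gives 9>7; P3→W gives 6>4]
(D,S,Y): not NE [P1→C gives 6>1; P2→Q gives 7>0; P3→W gives 6>1]
(D,S,Z): not NE [P1→A gives 8>5; P2→R gives 9>8; P3→W gives 6>5]
(D,S,W): not NE [P1→B gives 7>5; P2→R gives 9>4]

NE set: (A,S,X)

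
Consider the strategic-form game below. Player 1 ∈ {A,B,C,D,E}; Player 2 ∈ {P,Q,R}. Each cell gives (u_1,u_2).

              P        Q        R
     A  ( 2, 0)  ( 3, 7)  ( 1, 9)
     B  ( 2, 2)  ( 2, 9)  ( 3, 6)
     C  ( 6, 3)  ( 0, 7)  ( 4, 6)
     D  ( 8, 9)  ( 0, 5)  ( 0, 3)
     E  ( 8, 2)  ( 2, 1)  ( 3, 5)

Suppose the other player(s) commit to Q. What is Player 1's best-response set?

u_1(A vs Q) = 3
u_1(B vs Q) = 2
u_1(C vs Q) = 0
u_1(D vs Q) = 0
u_1(E vs Q) = 2
max payoff 3 at {A}

argmax u_1 = {A}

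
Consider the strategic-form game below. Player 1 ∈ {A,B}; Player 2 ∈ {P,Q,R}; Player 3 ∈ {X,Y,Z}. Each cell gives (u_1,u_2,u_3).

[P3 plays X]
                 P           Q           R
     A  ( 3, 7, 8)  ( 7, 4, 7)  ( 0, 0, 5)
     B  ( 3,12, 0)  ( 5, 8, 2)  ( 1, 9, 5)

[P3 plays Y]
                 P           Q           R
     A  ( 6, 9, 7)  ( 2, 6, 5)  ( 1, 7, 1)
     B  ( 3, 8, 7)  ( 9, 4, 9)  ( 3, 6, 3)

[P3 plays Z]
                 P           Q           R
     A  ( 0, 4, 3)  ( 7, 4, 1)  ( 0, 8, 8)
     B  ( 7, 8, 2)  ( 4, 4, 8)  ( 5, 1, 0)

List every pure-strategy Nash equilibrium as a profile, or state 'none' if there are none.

(A,P,X): NE
(A,P,Y): not NE [P3→X gives 8>7]
(A,P,Z): not NE [P1→B gives 7>0; P2→R gives 8>4; P3→X gives 8>3]
(A,Q,X): not NE [P2→P gives 7>4]
(A,Q,Y): not NE [P1→B gives 9>2; P2→P gives 9>6; P3→X gives 7>5]
(A,Q,Z): not NE [P2→R gives 8>4; P3→X gives 7>1]
(A,R,X): not NE [P1→B gives 1>0; P2→P gives 7>0; P3→Z gives 8>5]
(A,R,Y): not NE [P1→B gives 3>1; P2→P gives 9>7; P3→Z gives 8>1]
(A,R,Z): not NE [P1→B gives 5>0]
(B,P,X): not NE [P3→Y gives 7>0]
(B,P,Y): not NE [P1→A gives 6>3]
(B,P,Z): not NE [P3→Y gives 7>2]
(B,Q,X): not NE [P1→A gives 7>5; P2→P gives 12>8; P3→Y gives 9>2]
(B,Q,Y): not NE [P2→P gives 8>4]
(B,Q,Z): not NE [P1→A gives 7>4; P2→P gives 8>4; P3→Y gives 9>8]
(B,R,X): not NE [P2→P gives 12>9]
(B,R,Y): not NE [P2→P gives 8>6; P3→X gives 5>3]
(B,R,Z): not NE [P2→P gives 8>1; P3→X gives 5>0]

PSNE = {(A,P,X)}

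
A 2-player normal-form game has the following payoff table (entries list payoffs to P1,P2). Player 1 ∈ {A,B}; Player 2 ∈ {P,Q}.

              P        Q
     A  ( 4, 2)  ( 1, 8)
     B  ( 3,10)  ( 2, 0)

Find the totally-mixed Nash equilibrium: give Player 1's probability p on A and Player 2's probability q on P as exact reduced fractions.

P1 indiff ⇒ q·4+(1-q)·1 = q·3+(1-q)·2 ⇒ q(1) = (1-q)(1) ⇒ q = 1/2
P2 indiff ⇒ p·2+(1-p)·10 = p·8+(1-p)·0 ⇒ p(-6) = (1-p)(-10) ⇒ p = 5/8

P1 mixes 5/8 on A; P2 mixes 1/2 on P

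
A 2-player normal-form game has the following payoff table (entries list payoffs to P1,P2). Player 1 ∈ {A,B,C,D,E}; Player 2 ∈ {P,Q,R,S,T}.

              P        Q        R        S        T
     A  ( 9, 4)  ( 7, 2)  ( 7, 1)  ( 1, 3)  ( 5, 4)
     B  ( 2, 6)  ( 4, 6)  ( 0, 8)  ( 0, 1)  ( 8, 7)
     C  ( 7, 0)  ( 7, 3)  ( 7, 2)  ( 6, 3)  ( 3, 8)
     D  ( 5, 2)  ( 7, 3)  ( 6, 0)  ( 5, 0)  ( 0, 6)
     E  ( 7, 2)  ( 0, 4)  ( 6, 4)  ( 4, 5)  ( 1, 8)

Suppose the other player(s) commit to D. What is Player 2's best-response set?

argmax u_2 = {T}

u_2(P vs D) = 2
u_2(Q vs D) = 3
u_2(R vs D) = 0
u_2(S vs D) = 0
u_2(T vs D) = 6
max payoff 6 at {T}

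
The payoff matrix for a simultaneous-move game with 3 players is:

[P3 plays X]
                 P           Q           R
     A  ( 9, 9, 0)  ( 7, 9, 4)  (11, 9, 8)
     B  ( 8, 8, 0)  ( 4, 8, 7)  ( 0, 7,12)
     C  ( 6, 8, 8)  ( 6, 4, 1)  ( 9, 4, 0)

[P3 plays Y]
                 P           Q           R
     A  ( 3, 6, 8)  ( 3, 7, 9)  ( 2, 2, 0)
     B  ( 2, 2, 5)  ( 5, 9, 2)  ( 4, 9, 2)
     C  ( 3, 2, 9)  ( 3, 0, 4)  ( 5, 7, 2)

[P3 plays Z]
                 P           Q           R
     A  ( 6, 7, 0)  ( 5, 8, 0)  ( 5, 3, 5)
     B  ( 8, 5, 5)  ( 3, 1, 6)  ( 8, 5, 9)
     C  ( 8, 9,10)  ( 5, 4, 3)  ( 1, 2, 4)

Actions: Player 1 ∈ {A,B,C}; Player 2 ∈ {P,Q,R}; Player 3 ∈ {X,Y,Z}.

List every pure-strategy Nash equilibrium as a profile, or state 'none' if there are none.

(A,P,X): not NE [P3→Y gives 8>0]
(A,P,Y): not NE [P2→Q gives 7>6]
(A,P,Z): not NE [P1→C gives 8>6; P2→Q gives 8>7; P3→Y gives 8>0]
(A,Q,X): not NE [P3→Y gives 9>4]
(A,Q,Y): not NE [P1→B gives 5>3]
(A,Q,Z): not NE [P3→Y gives 9>0]
(A,R,X): NE
(A,R,Y): not NE [P1→C gives 5>2; P2→Q gives 7>2; P3→X gives 8>0]
(A,R,Z): not NE [P1→B gives 8>5; P2→Q gives 8>3; P3→X gives 8>5]
(B,P,X): not NE [P1→A gives 9>8; P3→Z gives 5>0]
(B,P,Y): not NE [P1→C gives 3>2; P2→R gives 9>2]
(B,P,Z): NE
(B,Q,X): not NE [P1→A gives 7>4]
(B,Q,Y): not NE [P3→X gives 7>2]
(B,Q,Z): not NE [P1→C gives 5>3; P2→R gives 5>1; P3→X gives 7>6]
(B,R,X): not NE [P1→A gives 11>0; P2→Q gives 8>7]
(B,R,Y): not NE [P1→C gives 5>4; P3→X gives 12>2]
(B,R,Z): not NE [P3→X gives 12>9]
(C,P,X): not NE [P1→A gives 9>6; P3→Z gives 10>8]
(C,P,Y): not NE [P2→R gives 7>2; P3→Z gives 10>9]
(C,P,Z): NE
(C,Q,X): not NE [P1→A gives 7>6; P2→P gives 8>4; P3→Y gives 4>1]
(C,Q,Y): not NE [P1→B gives 5>3; P2→R gives 7>0]
(C,Q,Z): not NE [P2→P gives 9>4; P3→Y gives 4>3]
(C,R,X): not NE [P1→A gives 11>9; P2→P gives 8>4; P3→Z gives 4>0]
(C,R,Y): not NE [P3→Z gives 4>2]
(C,R,Z): not NE [P1→B gives 8>1; P2→P gives 9>2]

Nash profiles: (A,R,X), (B,P,Z), (C,P,Z)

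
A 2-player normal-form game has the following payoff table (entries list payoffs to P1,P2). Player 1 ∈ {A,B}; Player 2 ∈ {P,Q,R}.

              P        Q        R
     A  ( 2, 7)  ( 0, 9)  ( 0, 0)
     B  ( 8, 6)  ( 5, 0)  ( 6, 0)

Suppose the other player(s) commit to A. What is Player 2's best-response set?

argmax u_2 = {Q}

u_2(P vs A) = 7
u_2(Q vs A) = 9
u_2(R vs A) = 0
max payoff 9 at {Q}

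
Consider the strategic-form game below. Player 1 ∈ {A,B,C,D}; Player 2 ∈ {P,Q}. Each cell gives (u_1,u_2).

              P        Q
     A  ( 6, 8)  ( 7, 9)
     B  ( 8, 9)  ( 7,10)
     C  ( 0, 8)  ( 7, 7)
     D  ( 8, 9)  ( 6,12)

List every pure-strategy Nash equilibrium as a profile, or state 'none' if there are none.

PSNE = {(A,Q), (B,Q)}

(A,P): not NE [P1→D gives 8>6; P2→Q gives 9>8]
(A,Q): NE
(B,P): not NE [P2→Q gives 10>9]
(B,Q): NE
(C,P): not NE [P1→D gives 8>0]
(C,Q): not NE [P2→P gives 8>7]
(D,P): not NE [P2→Q gives 12>9]
(D,Q): not NE [P1→C gives 7>6]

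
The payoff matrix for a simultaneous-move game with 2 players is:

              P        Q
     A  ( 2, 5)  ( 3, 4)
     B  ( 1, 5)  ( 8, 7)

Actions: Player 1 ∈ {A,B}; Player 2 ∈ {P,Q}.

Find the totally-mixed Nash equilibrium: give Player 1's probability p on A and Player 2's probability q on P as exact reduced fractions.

P1 mixes 2/3 on A; P2 mixes 5/6 on P

P1 indiff ⇒ q·2+(1-q)·3 = q·1+(1-q)·8 ⇒ q(1) = (1-q)(5) ⇒ q = 5/6
P2 indiff ⇒ p·5+(1-p)·5 = p·4+(1-p)·7 ⇒ p(1) = (1-p)(2) ⇒ p = 2/3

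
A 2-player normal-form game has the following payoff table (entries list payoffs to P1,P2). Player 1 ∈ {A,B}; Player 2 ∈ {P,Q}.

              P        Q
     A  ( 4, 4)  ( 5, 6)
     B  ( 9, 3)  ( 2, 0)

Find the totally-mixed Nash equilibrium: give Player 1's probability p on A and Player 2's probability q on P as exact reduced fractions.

P1 mixes 3/5 on A; P2 mixes 3/8 on P

P1 indiff ⇒ q·4+(1-q)·5 = q·9+(1-q)·2 ⇒ q(-5) = (1-q)(-3) ⇒ q = 3/8
P2 indiff ⇒ p·4+(1-p)·3 = p·6+(1-p)·0 ⇒ p(-2) = (1-p)(-3) ⇒ p = 3/5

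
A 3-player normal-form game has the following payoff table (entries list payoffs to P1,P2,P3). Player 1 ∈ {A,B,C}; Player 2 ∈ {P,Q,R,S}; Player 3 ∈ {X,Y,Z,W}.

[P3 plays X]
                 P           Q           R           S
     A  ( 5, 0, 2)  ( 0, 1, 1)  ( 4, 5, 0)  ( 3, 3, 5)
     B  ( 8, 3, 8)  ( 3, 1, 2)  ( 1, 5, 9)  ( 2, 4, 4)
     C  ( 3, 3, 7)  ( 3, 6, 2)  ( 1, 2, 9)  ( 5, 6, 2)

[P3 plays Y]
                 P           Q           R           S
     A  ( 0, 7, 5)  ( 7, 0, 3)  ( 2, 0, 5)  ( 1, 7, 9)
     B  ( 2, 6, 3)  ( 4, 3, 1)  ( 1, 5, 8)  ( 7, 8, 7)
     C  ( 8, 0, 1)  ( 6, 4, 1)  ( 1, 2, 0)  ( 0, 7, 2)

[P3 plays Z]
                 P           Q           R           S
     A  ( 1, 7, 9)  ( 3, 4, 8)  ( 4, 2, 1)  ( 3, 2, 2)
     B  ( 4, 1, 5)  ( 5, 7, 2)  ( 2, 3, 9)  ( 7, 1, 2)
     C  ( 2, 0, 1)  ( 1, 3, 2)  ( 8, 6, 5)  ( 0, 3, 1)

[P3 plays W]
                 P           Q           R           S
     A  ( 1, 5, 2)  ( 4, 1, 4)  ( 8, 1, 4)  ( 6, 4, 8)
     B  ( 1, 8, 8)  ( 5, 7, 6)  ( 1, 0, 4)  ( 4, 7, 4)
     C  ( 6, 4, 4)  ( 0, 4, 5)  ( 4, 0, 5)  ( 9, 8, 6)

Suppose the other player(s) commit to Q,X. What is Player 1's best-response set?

argmax u_1 = {B,C}

u_1(A vs Q,X) = 0
u_1(B vs Q,X) = 3
u_1(C vs Q,X) = 3
max payoff 3 at {B,C}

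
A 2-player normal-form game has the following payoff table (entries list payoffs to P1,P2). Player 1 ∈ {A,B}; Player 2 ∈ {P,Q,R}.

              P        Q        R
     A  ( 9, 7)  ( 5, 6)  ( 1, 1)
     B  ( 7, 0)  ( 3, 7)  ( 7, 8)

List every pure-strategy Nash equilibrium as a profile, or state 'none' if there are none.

(A,P): NE
(A,Q): not NE [P2→P gives 7>6]
(A,R): not NE [P1→B gives 7>1; P2→P gives 7>1]
(B,P): not NE [P1→A gives 9>7; P2→R gives 8>0]
(B,Q): not NE [P1→A gives 5>3; P2→R gives 8>7]
(B,R): NE

PSNE = {(A,P), (B,R)}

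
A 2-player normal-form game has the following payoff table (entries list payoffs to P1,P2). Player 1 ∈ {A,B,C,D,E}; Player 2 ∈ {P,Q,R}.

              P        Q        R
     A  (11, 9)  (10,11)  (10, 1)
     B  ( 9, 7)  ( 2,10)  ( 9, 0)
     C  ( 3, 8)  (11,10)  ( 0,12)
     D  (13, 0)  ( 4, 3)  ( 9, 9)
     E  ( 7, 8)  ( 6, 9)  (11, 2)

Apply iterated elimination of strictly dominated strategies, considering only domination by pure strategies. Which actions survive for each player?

Survivors P1:{A,C,E} P2:{Q,R}

P1 drop B (A beats it: P:11>9 Q:10>2 R:10>9)
P2 drop P (Q beats it: A:11>9 C:10>8 D:3>0 E:9>8)
P1 drop D (A beats it: Q:10>4 R:10>9)
P1→{A,C,E} P2→{Q,R}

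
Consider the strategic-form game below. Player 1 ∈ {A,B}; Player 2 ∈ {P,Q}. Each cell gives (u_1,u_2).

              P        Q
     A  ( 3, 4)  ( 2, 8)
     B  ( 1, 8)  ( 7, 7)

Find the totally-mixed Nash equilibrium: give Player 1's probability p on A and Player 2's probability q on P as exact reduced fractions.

P1 indiff ⇒ q·3+(1-q)·2 = q·1+(1-q)·7 ⇒ q(2) = (1-q)(5) ⇒ q = 5/7
P2 indiff ⇒ p·4+(1-p)·8 = p·8+(1-p)·7 ⇒ p(-4) = (1-p)(-1) ⇒ p = 1/5

(p,q) = (1/5, 5/7)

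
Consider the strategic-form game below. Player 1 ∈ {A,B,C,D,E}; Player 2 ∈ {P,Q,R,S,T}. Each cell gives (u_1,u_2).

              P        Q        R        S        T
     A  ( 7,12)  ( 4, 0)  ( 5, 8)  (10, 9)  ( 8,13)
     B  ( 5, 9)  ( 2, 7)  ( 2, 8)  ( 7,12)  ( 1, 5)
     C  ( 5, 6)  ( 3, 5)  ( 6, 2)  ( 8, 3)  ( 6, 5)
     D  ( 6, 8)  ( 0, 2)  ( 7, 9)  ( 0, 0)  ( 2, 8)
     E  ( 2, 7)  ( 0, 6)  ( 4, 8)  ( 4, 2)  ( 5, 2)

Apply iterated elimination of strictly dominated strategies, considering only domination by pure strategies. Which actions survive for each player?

Remaining: P1:{A,C,D} P2:{P,R,T}

P1 drop B (A beats it: P:7>5 Q:4>2 R:5>2 S:10>7 T:8>1)
P1 drop E (A beats it: P:7>2 Q:4>0 R:5>4 S:10>4 T:8>5)
P2 drop Q (P beats it: A:12>0 C:6>5 D:8>2)
P2 drop S (P beats it: A:12>9 C:6>3 D:8>0)
P1→{A,C,D} P2→{P,R,T}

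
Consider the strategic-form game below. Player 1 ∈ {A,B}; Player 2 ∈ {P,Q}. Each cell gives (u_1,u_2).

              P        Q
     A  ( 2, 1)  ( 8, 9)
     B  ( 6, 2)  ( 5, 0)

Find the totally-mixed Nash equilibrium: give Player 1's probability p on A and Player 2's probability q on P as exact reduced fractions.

p=1/5, q=3/7

P1 indiff ⇒ q·2+(1-q)·8 = q·6+(1-q)·5 ⇒ q(-4) = (1-q)(-3) ⇒ q = 3/7
P2 indiff ⇒ p·1+(1-p)·2 = p·9+(1-p)·0 ⇒ p(-8) = (1-p)(-2) ⇒ p = 1/5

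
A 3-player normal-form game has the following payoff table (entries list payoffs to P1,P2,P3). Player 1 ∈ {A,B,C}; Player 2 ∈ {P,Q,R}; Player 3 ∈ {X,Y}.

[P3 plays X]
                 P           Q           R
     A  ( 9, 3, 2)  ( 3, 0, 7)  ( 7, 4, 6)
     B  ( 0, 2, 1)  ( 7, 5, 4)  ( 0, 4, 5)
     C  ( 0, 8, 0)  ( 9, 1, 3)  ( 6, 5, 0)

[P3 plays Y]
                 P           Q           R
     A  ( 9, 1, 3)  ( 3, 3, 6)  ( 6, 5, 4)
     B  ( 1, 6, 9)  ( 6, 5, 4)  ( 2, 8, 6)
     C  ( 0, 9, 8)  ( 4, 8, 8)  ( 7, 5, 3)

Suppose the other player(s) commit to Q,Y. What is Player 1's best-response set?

argmax u_1 = {B}

u_1(A vs Q,Y) = 3
u_1(B vs Q,Y) = 6
u_1(C vs Q,Y) = 4
max payoff 6 at {B}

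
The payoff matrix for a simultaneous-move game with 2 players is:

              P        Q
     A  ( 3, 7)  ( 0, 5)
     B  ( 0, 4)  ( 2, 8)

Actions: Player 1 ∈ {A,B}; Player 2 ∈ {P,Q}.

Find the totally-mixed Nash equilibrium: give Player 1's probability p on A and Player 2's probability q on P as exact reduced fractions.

p=2/3, q=2/5

P1 indiff ⇒ q·3+(1-q)·0 = q·0+(1-q)·2 ⇒ q(3) = (1-q)(2) ⇒ q = 2/5
P2 indiff ⇒ p·7+(1-p)·4 = p·5+(1-p)·8 ⇒ p(2) = (1-p)(4) ⇒ p = 2/3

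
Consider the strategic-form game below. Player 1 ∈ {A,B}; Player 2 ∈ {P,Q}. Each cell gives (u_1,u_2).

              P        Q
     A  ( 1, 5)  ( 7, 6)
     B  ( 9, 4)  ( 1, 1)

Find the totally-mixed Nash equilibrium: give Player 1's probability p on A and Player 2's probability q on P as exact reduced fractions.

P1 indiff ⇒ q·1+(1-q)·7 = q·9+(1-q)·1 ⇒ q(-8) = (1-q)(-6) ⇒ q = 3/7
P2 indiff ⇒ p·5+(1-p)·4 = p·6+(1-p)·1 ⇒ p(-1) = (1-p)(-3) ⇒ p = 3/4

(p,q) = (3/4, 3/7)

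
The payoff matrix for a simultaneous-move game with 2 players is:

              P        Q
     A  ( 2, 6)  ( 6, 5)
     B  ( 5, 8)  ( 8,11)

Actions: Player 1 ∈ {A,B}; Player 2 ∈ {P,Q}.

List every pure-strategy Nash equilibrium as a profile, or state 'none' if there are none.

(A,P): not NE [P1→B gives 5>2]
(A,Q): not NE [P1→B gives 8>6; P2→P gives 6>5]
(B,P): not NE [P2→Q gives 11>8]
(B,Q): NE

NE set: (B,Q)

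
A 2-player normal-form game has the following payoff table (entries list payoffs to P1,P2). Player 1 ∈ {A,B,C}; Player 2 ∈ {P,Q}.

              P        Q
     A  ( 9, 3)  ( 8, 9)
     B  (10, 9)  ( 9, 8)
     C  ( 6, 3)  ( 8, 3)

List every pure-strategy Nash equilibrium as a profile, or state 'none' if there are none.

NE set: (B,P)

(A,P): not NE [P1→B gives 10>9; P2→Q gives 9>3]
(A,Q): not NE [P1→B gives 9>8]
(B,P): NE
(B,Q): not NE [P2→P gives 9>8]
(C,P): not NE [P1→B gives 10>6]
(C,Q): not NE [P1→B gives 9>8]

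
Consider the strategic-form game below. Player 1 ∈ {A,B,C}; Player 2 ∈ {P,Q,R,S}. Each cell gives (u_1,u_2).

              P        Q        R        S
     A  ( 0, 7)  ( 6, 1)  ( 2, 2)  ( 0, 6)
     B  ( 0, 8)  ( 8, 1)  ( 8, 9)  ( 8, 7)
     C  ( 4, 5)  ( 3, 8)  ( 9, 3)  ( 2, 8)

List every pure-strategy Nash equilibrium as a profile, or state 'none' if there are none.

Equilibria: none

(A,P): not NE [P1→C gives 4>0]
(A,Q): not NE [P1→B gives 8>6; P2→P gives 7>1]
(A,R): not NE [P1→C gives 9>2; P2→P gives 7>2]
(A,S): not NE [P1→B gives 8>0; P2→P gives 7>6]
(B,P): not NE [P1→C gives 4>0; P2→R gives 9>8]
(B,Q): not NE [P2→R gives 9>1]
(B,R): not NE [P1→C gives 9>8]
(B,S): not NE [P2→R gives 9>7]
(C,P): not NE [P2→S gives 8>5]
(C,Q): not NE [P1→B gives 8>3]
(C,R): not NE [P2→S gives 8>3]
(C,S): not NE [P1→B gives 8>2]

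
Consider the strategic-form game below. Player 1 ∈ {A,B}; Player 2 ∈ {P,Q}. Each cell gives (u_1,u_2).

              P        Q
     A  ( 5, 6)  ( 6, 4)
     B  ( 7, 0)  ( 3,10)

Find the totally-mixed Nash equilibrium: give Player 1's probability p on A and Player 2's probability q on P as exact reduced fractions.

P1 indiff ⇒ q·5+(1-q)·6 = q·7+(1-q)·3 ⇒ q(-2) = (1-q)(-3) ⇒ q = 3/5
P2 indiff ⇒ p·6+(1-p)·0 = p·4+(1-p)·10 ⇒ p(2) = (1-p)(10) ⇒ p = 5/6

P1 mixes 5/6 on A; P2 mixes 3/5 on P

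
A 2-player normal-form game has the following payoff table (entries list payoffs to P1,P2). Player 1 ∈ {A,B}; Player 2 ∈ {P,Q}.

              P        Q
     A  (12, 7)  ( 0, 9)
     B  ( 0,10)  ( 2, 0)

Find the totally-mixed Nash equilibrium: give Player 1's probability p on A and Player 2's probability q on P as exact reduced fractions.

P1 mixes 5/6 on A; P2 mixes 1/7 on P

P1 indiff ⇒ q·12+(1-q)·0 = q·0+(1-q)·2 ⇒ q(12) = (1-q)(2) ⇒ q = 1/7
P2 indiff ⇒ p·7+(1-p)·10 = p·9+(1-p)·0 ⇒ p(-2) = (1-p)(-10) ⇒ p = 5/6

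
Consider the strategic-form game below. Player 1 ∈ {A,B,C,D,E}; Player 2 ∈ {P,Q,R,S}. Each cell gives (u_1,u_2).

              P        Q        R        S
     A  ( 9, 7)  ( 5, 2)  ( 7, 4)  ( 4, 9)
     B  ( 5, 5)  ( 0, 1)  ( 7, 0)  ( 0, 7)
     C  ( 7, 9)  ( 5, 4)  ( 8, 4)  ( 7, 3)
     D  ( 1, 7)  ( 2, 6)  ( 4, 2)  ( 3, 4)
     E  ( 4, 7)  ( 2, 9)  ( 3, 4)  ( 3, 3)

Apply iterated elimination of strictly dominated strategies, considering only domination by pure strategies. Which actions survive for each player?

P1 drop B (C beats it: P:7>5 Q:5>0 R:8>7 S:7>0)
P1 drop D (A beats it: P:9>1 Q:5>2 R:7>4 S:4>3)
P1 drop E (A beats it: P:9>4 Q:5>2 R:7>3 S:4>3)
P2 drop Q (P beats it: A:7>2 C:9>4)
P2 drop R (P beats it: A:7>4 C:9>4)
P1→{A,C} P2→{P,S}

Survivors P1:{A,C} P2:{P,S}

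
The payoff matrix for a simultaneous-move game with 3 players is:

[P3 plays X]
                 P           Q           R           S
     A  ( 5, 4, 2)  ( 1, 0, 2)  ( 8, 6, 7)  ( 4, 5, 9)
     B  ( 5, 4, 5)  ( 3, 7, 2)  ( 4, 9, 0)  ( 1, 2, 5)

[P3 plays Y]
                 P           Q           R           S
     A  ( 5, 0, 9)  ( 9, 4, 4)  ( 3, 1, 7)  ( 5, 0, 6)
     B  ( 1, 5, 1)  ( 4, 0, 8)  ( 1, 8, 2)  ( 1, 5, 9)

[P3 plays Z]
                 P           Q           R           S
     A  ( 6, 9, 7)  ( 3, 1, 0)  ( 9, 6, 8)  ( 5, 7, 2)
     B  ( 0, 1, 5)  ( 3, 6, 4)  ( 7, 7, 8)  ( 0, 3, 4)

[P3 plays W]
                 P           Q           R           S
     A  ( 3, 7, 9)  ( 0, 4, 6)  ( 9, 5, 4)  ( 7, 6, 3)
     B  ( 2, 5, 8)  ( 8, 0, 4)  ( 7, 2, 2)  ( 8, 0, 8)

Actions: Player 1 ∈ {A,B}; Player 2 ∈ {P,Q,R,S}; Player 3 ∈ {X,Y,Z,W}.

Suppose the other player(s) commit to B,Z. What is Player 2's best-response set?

P2 best: {R}

u_2(P vs B,Z) = 1
u_2(Q vs B,Z) = 6
u_2(R vs B,Z) = 7
u_2(S vs B,Z) = 3
max payoff 7 at {R}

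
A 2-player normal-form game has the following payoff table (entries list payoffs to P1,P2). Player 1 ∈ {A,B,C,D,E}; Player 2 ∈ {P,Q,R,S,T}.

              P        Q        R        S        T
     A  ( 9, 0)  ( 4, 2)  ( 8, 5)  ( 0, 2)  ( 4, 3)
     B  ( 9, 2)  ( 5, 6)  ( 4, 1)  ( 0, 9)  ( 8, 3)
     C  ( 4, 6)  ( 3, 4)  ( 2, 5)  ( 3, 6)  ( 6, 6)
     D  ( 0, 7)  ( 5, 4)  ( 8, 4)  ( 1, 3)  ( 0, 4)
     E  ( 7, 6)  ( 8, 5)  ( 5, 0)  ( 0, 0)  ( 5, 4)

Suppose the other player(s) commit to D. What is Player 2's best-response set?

u_2(P vs D) = 7
u_2(Q vs D) = 4
u_2(R vs D) = 4
u_2(S vs D) = 3
u_2(T vs D) = 4
max payoff 7 at {P}

argmax u_2 = {P}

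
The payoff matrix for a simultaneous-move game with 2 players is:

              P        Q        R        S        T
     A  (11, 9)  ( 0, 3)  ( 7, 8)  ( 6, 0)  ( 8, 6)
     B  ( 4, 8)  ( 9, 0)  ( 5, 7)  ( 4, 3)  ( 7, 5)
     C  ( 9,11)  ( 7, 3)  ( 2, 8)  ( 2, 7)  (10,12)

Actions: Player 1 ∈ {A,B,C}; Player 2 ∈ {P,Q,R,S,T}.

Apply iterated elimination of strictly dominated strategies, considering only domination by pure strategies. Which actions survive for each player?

Remaining: P1:{A,C} P2:{P,T}

P2 drop Q (P beats it: A:9>3 B:8>0 C:11>3)
P1 drop B (A beats it: P:11>4 R:7>5 S:6>4 T:8>7)
P2 drop R (P beats it: A:9>8 C:11>8)
P2 drop S (P beats it: A:9>0 C:11>7)
P1→{A,C} P2→{P,T}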